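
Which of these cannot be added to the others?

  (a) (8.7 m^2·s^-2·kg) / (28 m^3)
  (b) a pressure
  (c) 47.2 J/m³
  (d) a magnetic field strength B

Expand each in SI base units:
  (a) [kg·m²·s⁻²] / [m³] = kg·m⁻¹·s⁻²
  (b) [pressure] = kg·m⁻¹·s⁻²
  (c) J·m⁻³ = N·m·m⁻³ = kg·m⁻¹·s⁻²
  (d) [magnetic field strength B] = kg·s⁻²·A⁻¹
All reduce to kg·m⁻¹·s⁻² except (d), which is kg·s⁻²·A⁻¹.

(d)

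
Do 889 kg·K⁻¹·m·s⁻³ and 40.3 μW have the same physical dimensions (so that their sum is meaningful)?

Work out the base dimensions of each:
  889 kg·K⁻¹·m·s⁻³:  kg·m·s⁻³·K⁻¹
  40.3 μW:  W = J·s⁻¹ = kg·m²·s⁻³
kg·m·s⁻³·K⁻¹ ≠ kg·m²·s⁻³, so they cannot be added.

No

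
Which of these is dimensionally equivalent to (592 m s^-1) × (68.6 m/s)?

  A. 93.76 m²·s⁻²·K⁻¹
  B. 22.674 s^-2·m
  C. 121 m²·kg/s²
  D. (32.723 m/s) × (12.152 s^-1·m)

Reference: [m·s⁻¹] · [m·s⁻¹] = m²·s⁻².
Each option:
  A. m²·s⁻²·K⁻¹
  B. m·s⁻²
  C. kg·m²·s⁻²
  D. [m·s⁻¹] · [m·s⁻¹] = m²·s⁻²  ← same
Only D. matches m²·s⁻².

D.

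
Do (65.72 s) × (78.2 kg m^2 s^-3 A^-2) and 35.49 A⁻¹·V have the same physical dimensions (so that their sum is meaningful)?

In SI base units:
  (65.72 s) × (78.2 kg m^2 s^-3 A^-2):  [s] · [kg·m²·s⁻³·A⁻²] = kg·m²·s⁻²·A⁻²
  35.49 A⁻¹·V:  V·A⁻¹ = J·C⁻¹·A⁻¹ = kg·m²·s⁻³·A⁻²
kg·m²·s⁻²·A⁻² ≠ kg·m²·s⁻³·A⁻², so they cannot be added.

No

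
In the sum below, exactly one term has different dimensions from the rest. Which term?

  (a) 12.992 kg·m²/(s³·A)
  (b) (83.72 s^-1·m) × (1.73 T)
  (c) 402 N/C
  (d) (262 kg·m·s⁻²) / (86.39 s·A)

(a)

In SI base units:
  (a) kg·m²·s⁻³·A⁻¹
  (b) [m·s⁻¹] · [kg·s⁻²·A⁻¹] = kg·m·s⁻³·A⁻¹
  (c) N·C⁻¹ = kg·m·s⁻²·(s·A)⁻¹ = kg·m·s⁻³·A⁻¹
  (d) [kg·m·s⁻²] / [s·A] = kg·m·s⁻³·A⁻¹
All reduce to kg·m·s⁻³·A⁻¹ except (a), which is kg·m²·s⁻³·A⁻¹.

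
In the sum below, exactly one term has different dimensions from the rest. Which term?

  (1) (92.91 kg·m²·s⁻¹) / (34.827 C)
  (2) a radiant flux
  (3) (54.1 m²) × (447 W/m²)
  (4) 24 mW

(1)

Reduce each to base SI dimensions:
  (1) [kg·m²·s⁻¹] / [s·A] = kg·m²·s⁻²·A⁻¹
  (2) [radiant flux] = kg·m²·s⁻³
  (3) [m²] · [kg·s⁻³] = kg·m²·s⁻³
  (4) W = J·s⁻¹ = kg·m²·s⁻³
All reduce to kg·m²·s⁻³ except (1), which is kg·m²·s⁻²·A⁻¹.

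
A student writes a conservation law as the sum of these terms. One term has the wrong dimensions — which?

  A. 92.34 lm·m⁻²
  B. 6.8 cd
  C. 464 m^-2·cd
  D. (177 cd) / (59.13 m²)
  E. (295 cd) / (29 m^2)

B.

Expand each in SI base units:
  A. lm·m⁻² = cd·m⁻² = m⁻²·cd
  B. cd
  C. cd·m⁻² = m⁻²·cd
  D. [cd] / [m²] = m⁻²·cd
  E. [cd] / [m²] = m⁻²·cd
All reduce to m⁻²·cd except B., which is cd.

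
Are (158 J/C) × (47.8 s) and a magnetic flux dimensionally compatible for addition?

In SI base units:
  (158 J/C) × (47.8 s):  [kg·m²·s⁻³·A⁻¹] · [s] = kg·m²·s⁻²·A⁻¹
  a magnetic flux:  [magnetic flux] = kg·m²·s⁻²·A⁻¹
Both are kg·m²·s⁻²·A⁻¹, so they have the same dimensions and can be added.

Yes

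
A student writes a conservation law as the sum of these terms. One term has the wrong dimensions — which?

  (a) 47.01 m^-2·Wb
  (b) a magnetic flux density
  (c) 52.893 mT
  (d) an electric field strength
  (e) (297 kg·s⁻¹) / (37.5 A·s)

In SI base units:
  (a) Wb·m⁻² = V·s·m⁻² = kg·s⁻²·A⁻¹
  (b) [magnetic flux density] = kg·s⁻²·A⁻¹
  (c) T = Wb·m⁻² = kg·s⁻²·A⁻¹
  (d) [electric field strength] = kg·m·s⁻³·A⁻¹
  (e) [kg·s⁻¹] / [s·A] = kg·s⁻²·A⁻¹
All reduce to kg·s⁻²·A⁻¹ except (d), which is kg·m·s⁻³·A⁻¹.

(d)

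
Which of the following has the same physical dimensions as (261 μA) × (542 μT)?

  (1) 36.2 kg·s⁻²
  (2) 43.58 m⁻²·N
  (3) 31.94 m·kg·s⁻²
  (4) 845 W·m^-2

(1)

Reference: [A] · [kg·s⁻²·A⁻¹] = kg·s⁻².
Each option:
  (1) kg·s⁻²  ← same
  (2) N·m⁻² = kg·m·s⁻²·m⁻² = kg·m⁻¹·s⁻²
  (3) kg·m·s⁻²
  (4) W·m⁻² = J·s⁻¹·m⁻² = kg·s⁻³
Only (1) matches kg·s⁻².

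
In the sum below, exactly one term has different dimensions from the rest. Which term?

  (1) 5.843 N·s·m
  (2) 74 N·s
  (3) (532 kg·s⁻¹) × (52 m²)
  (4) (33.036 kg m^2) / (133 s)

Reduce each to base SI dimensions:
  (1) N·m·s = kg·m·s⁻²·m·s = kg·m²·s⁻¹
  (2) N·s = kg·m·s⁻²·s = kg·m·s⁻¹
  (3) [kg·s⁻¹] · [m²] = kg·m²·s⁻¹
  (4) [kg·m²] / [s] = kg·m²·s⁻¹
All reduce to kg·m²·s⁻¹ except (2), which is kg·m·s⁻¹.

(2)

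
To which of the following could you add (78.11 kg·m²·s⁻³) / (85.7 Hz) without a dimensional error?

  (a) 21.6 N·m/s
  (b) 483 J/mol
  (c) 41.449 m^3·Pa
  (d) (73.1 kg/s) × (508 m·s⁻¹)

Reference: [kg·m²·s⁻³] / [s⁻¹] = kg·m²·s⁻².
Each option:
  (a) N·m·s⁻¹ = kg·m·s⁻²·m·s⁻¹ = kg·m²·s⁻³
  (b) J·mol⁻¹ = N·m·mol⁻¹ = kg·m²·s⁻²·mol⁻¹
  (c) Pa·m³ = N·m⁻²·m³ = kg·m²·s⁻²  ← same
  (d) [kg·s⁻¹] · [m·s⁻¹] = kg·m·s⁻²
Only (c) matches kg·m²·s⁻².

(c)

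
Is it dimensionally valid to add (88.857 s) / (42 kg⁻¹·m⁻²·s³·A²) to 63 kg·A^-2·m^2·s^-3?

No

Work out the base dimensions of each:
  (88.857 s) / (42 kg⁻¹·m⁻²·s³·A²):  [s] / [kg⁻¹·m⁻²·s³·A²] = kg·m²·s⁻²·A⁻²
  63 kg·A^-2·m^2·s^-3:  kg·m²·s⁻³·A⁻²
kg·m²·s⁻²·A⁻² ≠ kg·m²·s⁻³·A⁻², so they cannot be added.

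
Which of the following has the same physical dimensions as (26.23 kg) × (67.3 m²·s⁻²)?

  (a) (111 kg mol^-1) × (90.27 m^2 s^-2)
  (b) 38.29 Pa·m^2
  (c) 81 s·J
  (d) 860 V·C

(d)

Reference: [kg] · [m²·s⁻²] = kg·m²·s⁻².
Each option:
  (a) [kg·mol⁻¹] · [m²·s⁻²] = kg·m²·s⁻²·mol⁻¹
  (b) Pa·m² = N·m⁻²·m² = kg·m·s⁻²
  (c) J·s = N·m·s = kg·m²·s⁻¹
  (d) C·V = s·A·J·C⁻¹ = kg·m²·s⁻²  ← same
Only (d) matches kg·m²·s⁻².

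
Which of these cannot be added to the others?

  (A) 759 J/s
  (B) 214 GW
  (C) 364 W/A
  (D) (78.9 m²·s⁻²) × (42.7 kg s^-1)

Expand each in SI base units:
  (A) J·s⁻¹ = N·m·s⁻¹ = kg·m²·s⁻³
  (B) W = J·s⁻¹ = kg·m²·s⁻³
  (C) W·A⁻¹ = J·s⁻¹·A⁻¹ = kg·m²·s⁻³·A⁻¹
  (D) [m²·s⁻²] · [kg·s⁻¹] = kg·m²·s⁻³
All reduce to kg·m²·s⁻³ except (C), which is kg·m²·s⁻³·A⁻¹.

(C)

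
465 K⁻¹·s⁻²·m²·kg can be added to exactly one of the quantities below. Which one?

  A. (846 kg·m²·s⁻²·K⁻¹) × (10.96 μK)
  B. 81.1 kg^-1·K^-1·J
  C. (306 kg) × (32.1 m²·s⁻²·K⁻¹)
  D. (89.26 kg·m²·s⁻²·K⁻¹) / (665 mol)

C.

Reference: kg·m²·s⁻²·K⁻¹.
Each option:
  A. [kg·m²·s⁻²·K⁻¹] · [K] = kg·m²·s⁻²
  B. J·kg⁻¹·K⁻¹ = N·m·kg⁻¹·K⁻¹ = m²·s⁻²·K⁻¹
  C. [kg] · [m²·s⁻²·K⁻¹] = kg·m²·s⁻²·K⁻¹  ← same
  D. [kg·m²·s⁻²·K⁻¹] / [mol] = kg·m²·s⁻²·K⁻¹·mol⁻¹
Only C. matches kg·m²·s⁻²·K⁻¹.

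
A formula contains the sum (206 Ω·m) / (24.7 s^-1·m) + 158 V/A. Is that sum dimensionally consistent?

No

Reduce each to base SI dimensions:
  (206 Ω·m) / (24.7 s^-1·m):  [kg·m³·s⁻³·A⁻²] / [m·s⁻¹] = kg·m²·s⁻²·A⁻²
  158 V/A:  V·A⁻¹ = J·C⁻¹·A⁻¹ = kg·m²·s⁻³·A⁻²
kg·m²·s⁻²·A⁻² ≠ kg·m²·s⁻³·A⁻², so they cannot be added.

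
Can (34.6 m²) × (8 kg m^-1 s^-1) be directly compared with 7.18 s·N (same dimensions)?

Expand each in SI base units:
  (34.6 m²) × (8 kg m^-1 s^-1):  [m²] · [kg·m⁻¹·s⁻¹] = kg·m·s⁻¹
  7.18 s·N:  N·s = kg·m·s⁻²·s = kg·m·s⁻¹
Both are kg·m·s⁻¹, so they have the same dimensions and can be added.

Yes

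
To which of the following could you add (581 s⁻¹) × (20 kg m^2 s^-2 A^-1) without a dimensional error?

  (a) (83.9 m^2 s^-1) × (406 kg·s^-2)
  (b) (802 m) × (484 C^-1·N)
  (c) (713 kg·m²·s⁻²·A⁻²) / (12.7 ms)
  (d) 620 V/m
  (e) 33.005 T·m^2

Reference: [s⁻¹] · [kg·m²·s⁻²·A⁻¹] = kg·m²·s⁻³·A⁻¹.
Each option:
  (a) [m²·s⁻¹] · [kg·s⁻²] = kg·m²·s⁻³
  (b) [m] · [kg·m·s⁻³·A⁻¹] = kg·m²·s⁻³·A⁻¹  ← same
  (c) [kg·m²·s⁻²·A⁻²] / [s] = kg·m²·s⁻³·A⁻²
  (d) V·m⁻¹ = J·C⁻¹·m⁻¹ = kg·m·s⁻³·A⁻¹
  (e) T·m² = Wb·m⁻²·m² = kg·m²·s⁻²·A⁻¹
Only (b) matches kg·m²·s⁻³·A⁻¹.

(b)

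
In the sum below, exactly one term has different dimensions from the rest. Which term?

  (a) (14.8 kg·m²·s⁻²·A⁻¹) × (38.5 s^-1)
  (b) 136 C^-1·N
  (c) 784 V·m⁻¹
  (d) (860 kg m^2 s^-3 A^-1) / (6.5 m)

Expand each in SI base units:
  (a) [kg·m²·s⁻²·A⁻¹] · [s⁻¹] = kg·m²·s⁻³·A⁻¹
  (b) N·C⁻¹ = kg·m·s⁻²·(s·A)⁻¹ = kg·m·s⁻³·A⁻¹
  (c) V·m⁻¹ = J·C⁻¹·m⁻¹ = kg·m·s⁻³·A⁻¹
  (d) [kg·m²·s⁻³·A⁻¹] / [m] = kg·m·s⁻³·A⁻¹
All reduce to kg·m·s⁻³·A⁻¹ except (a), which is kg·m²·s⁻³·A⁻¹.

(a)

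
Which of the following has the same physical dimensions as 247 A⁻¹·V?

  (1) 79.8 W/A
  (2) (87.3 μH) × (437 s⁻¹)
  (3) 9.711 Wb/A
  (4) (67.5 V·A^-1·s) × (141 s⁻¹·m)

Reference: V·A⁻¹ = J·C⁻¹·A⁻¹ = kg·m²·s⁻³·A⁻².
Each option:
  (1) W·A⁻¹ = J·s⁻¹·A⁻¹ = kg·m²·s⁻³·A⁻¹
  (2) [kg·m²·s⁻²·A⁻²] · [s⁻¹] = kg·m²·s⁻³·A⁻²  ← same
  (3) Wb·A⁻¹ = V·s·A⁻¹ = kg·m²·s⁻²·A⁻²
  (4) [kg·m²·s⁻²·A⁻²] · [m·s⁻¹] = kg·m³·s⁻³·A⁻²
Only (2) matches kg·m²·s⁻³·A⁻².

(2)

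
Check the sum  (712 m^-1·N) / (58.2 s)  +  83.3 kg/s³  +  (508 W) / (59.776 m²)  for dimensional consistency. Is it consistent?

Dimensions:
  (712 m^-1·N) / (58.2 s):  [kg·s⁻²] / [s] = kg·s⁻³
  83.3 kg/s³:  kg·s⁻³
  (508 W) / (59.776 m²):  [kg·m²·s⁻³] / [m²] = kg·s⁻³
Every term reduces to kg·s⁻³.

Yes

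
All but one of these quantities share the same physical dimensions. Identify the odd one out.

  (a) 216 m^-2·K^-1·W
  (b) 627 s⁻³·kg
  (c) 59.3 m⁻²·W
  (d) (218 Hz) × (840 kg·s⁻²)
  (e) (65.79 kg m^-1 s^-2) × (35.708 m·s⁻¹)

(a)

Work out the base dimensions of each:
  (a) W·m⁻²·K⁻¹ = J·s⁻¹·m⁻²·K⁻¹ = kg·s⁻³·K⁻¹
  (b) kg·s⁻³
  (c) W·m⁻² = J·s⁻¹·m⁻² = kg·s⁻³
  (d) [s⁻¹] · [kg·s⁻²] = kg·s⁻³
  (e) [kg·m⁻¹·s⁻²] · [m·s⁻¹] = kg·s⁻³
All reduce to kg·s⁻³ except (a), which is kg·s⁻³·K⁻¹.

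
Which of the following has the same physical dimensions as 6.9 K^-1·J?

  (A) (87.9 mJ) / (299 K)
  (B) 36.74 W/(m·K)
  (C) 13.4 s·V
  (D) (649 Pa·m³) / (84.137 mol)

(A)

Reference: J·K⁻¹ = N·m·K⁻¹ = kg·m²·s⁻²·K⁻¹.
Each option:
  (A) [kg·m²·s⁻²] / [K] = kg·m²·s⁻²·K⁻¹  ← same
  (B) W·m⁻¹·K⁻¹ = J·s⁻¹·m⁻¹·K⁻¹ = kg·m·s⁻³·K⁻¹
  (C) V·s = J·C⁻¹·s = kg·m²·s⁻²·A⁻¹
  (D) [kg·m²·s⁻²] / [mol] = kg·m²·s⁻²·mol⁻¹
Only (A) matches kg·m²·s⁻²·K⁻¹.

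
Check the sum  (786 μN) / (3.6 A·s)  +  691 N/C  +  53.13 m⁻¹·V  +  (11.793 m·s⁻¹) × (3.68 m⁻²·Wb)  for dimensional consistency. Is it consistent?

Dimensions:
  (786 μN) / (3.6 A·s):  [kg·m·s⁻²] / [s·A] = kg·m·s⁻³·A⁻¹
  691 N/C:  N·C⁻¹ = kg·m·s⁻²·(s·A)⁻¹ = kg·m·s⁻³·A⁻¹
  53.13 m⁻¹·V:  V·m⁻¹ = J·C⁻¹·m⁻¹ = kg·m·s⁻³·A⁻¹
  (11.793 m·s⁻¹) × (3.68 m⁻²·Wb):  [m·s⁻¹] · [kg·s⁻²·A⁻¹] = kg·m·s⁻³·A⁻¹
Every term reduces to kg·m·s⁻³·A⁻¹.

Yes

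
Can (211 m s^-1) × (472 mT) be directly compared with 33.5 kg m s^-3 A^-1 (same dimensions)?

Yes

Dimensions:
  (211 m s^-1) × (472 mT):  [m·s⁻¹] · [kg·s⁻²·A⁻¹] = kg·m·s⁻³·A⁻¹
  33.5 kg m s^-3 A^-1:  kg·m·s⁻³·A⁻¹
Both are kg·m·s⁻³·A⁻¹, so they have the same dimensions and can be added.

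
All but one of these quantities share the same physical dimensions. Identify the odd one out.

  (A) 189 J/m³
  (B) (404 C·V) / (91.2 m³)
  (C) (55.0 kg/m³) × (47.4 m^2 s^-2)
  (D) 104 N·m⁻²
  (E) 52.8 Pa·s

Reduce each to base SI dimensions:
  (A) J·m⁻³ = N·m·m⁻³ = kg·m⁻¹·s⁻²
  (B) [kg·m²·s⁻²] / [m³] = kg·m⁻¹·s⁻²
  (C) [kg·m⁻³] · [m²·s⁻²] = kg·m⁻¹·s⁻²
  (D) N·m⁻² = kg·m·s⁻²·m⁻² = kg·m⁻¹·s⁻²
  (E) Pa·s = N·m⁻²·s = kg·m⁻¹·s⁻¹
All reduce to kg·m⁻¹·s⁻² except (E), which is kg·m⁻¹·s⁻¹.

(E)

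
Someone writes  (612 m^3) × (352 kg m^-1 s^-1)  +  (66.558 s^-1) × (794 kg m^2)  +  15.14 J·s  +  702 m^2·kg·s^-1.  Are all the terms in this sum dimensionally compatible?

Yes

Work out the base dimensions of each:
  (612 m^3) × (352 kg m^-1 s^-1):  [m³] · [kg·m⁻¹·s⁻¹] = kg·m²·s⁻¹
  (66.558 s^-1) × (794 kg m^2):  [s⁻¹] · [kg·m²] = kg·m²·s⁻¹
  15.14 J·s:  J·s = N·m·s = kg·m²·s⁻¹
  702 m^2·kg·s^-1:  kg·m²·s⁻¹
Every term reduces to kg·m²·s⁻¹.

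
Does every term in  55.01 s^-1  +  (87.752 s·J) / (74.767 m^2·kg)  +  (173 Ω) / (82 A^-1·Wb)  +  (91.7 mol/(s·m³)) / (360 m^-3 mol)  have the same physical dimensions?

Yes

Work out the base dimensions of each:
  55.01 s^-1:  s⁻¹
  (87.752 s·J) / (74.767 m^2·kg):  [kg·m²·s⁻¹] / [kg·m²] = s⁻¹
  (173 Ω) / (82 A^-1·Wb):  [kg·m²·s⁻³·A⁻²] / [kg·m²·s⁻²·A⁻²] = s⁻¹
  (91.7 mol/(s·m³)) / (360 m^-3 mol):  [m⁻³·s⁻¹·mol] / [m⁻³·mol] = s⁻¹
Every term reduces to s⁻¹.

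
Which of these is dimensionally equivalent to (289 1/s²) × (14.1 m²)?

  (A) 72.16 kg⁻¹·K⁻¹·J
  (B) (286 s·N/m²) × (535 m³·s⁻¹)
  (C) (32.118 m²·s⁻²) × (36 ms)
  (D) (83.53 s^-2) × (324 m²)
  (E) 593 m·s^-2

(D)

Reference: [s⁻²] · [m²] = m²·s⁻².
Each option:
  (A) J·kg⁻¹·K⁻¹ = N·m·kg⁻¹·K⁻¹ = m²·s⁻²·K⁻¹
  (B) [kg·m⁻¹·s⁻¹] · [m³·s⁻¹] = kg·m²·s⁻²
  (C) [m²·s⁻²] · [s] = m²·s⁻¹
  (D) [s⁻²] · [m²] = m²·s⁻²  ← same
  (E) m·s⁻²
Only (D) matches m²·s⁻².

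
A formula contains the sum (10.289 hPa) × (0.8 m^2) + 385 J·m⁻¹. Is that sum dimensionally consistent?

Yes

Work out the base dimensions of each:
  (10.289 hPa) × (0.8 m^2):  [kg·m⁻¹·s⁻²] · [m²] = kg·m·s⁻²
  385 J·m⁻¹:  J·m⁻¹ = N·m·m⁻¹ = kg·m·s⁻²
Both are kg·m·s⁻², so they have the same dimensions and can be added.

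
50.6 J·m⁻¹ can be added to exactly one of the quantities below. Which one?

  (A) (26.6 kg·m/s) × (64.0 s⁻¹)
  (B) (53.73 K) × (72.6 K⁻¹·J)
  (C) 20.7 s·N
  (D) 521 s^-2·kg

Reference: J·m⁻¹ = N·m·m⁻¹ = kg·m·s⁻².
Each option:
  (A) [kg·m·s⁻¹] · [s⁻¹] = kg·m·s⁻²  ← same
  (B) [K] · [kg·m²·s⁻²·K⁻¹] = kg·m²·s⁻²
  (C) N·s = kg·m·s⁻²·s = kg·m·s⁻¹
  (D) kg·s⁻²
Only (A) matches kg·m·s⁻².

(A)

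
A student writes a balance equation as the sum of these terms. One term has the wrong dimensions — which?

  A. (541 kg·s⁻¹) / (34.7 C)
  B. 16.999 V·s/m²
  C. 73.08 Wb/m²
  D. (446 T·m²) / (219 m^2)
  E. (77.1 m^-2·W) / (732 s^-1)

Reduce each to base SI dimensions:
  A. [kg·s⁻¹] / [s·A] = kg·s⁻²·A⁻¹
  B. V·s·m⁻² = J·C⁻¹·s·m⁻² = kg·s⁻²·A⁻¹
  C. Wb·m⁻² = V·s·m⁻² = kg·s⁻²·A⁻¹
  D. [kg·m²·s⁻²·A⁻¹] / [m²] = kg·s⁻²·A⁻¹
  E. [kg·s⁻³] / [s⁻¹] = kg·s⁻²
All reduce to kg·s⁻²·A⁻¹ except E., which is kg·s⁻².

E.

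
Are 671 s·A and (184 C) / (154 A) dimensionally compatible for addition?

No

Reduce each to base SI dimensions:
  671 s·A:  A·s = s·A
  (184 C) / (154 A):  [s·A] / [A] = s
s·A ≠ s, so they cannot be added.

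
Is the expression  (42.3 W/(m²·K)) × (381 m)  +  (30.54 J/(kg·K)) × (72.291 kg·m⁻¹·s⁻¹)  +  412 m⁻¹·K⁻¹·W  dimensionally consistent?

Expand each in SI base units:
  (42.3 W/(m²·K)) × (381 m):  [kg·s⁻³·K⁻¹] · [m] = kg·m·s⁻³·K⁻¹
  (30.54 J/(kg·K)) × (72.291 kg·m⁻¹·s⁻¹):  [m²·s⁻²·K⁻¹] · [kg·m⁻¹·s⁻¹] = kg·m·s⁻³·K⁻¹
  412 m⁻¹·K⁻¹·W:  W·m⁻¹·K⁻¹ = J·s⁻¹·m⁻¹·K⁻¹ = kg·m·s⁻³·K⁻¹
Every term reduces to kg·m·s⁻³·K⁻¹.

Yes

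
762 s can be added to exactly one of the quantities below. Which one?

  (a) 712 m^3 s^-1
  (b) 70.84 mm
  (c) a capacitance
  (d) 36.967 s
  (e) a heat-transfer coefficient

Reference: s.
Each option:
  (a) m³·s⁻¹
  (b) m
  (c) [capacitance] = kg⁻¹·m⁻²·s⁴·A²
  (d) s  ← same
  (e) [heat-transfer coefficient] = kg·s⁻³·K⁻¹
Only (d) matches s.

(d)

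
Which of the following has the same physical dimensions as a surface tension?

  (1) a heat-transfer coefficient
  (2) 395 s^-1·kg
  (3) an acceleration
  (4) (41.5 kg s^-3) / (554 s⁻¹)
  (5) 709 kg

(4)

Reference: [surface tension] = kg·s⁻².
Each option:
  (1) [heat-transfer coefficient] = kg·s⁻³·K⁻¹
  (2) kg·s⁻¹
  (3) [acceleration] = m·s⁻²
  (4) [kg·s⁻³] / [s⁻¹] = kg·s⁻²  ← same
  (5) kg
Only (4) matches kg·s⁻².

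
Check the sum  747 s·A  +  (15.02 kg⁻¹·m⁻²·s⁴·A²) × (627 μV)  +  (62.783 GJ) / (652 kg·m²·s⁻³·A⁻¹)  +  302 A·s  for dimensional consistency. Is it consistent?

In SI base units:
  747 s·A:  s·A
  (15.02 kg⁻¹·m⁻²·s⁴·A²) × (627 μV):  [kg⁻¹·m⁻²·s⁴·A²] · [kg·m²·s⁻³·A⁻¹] = s·A
  (62.783 GJ) / (652 kg·m²·s⁻³·A⁻¹):  [kg·m²·s⁻²] / [kg·m²·s⁻³·A⁻¹] = s·A
  302 A·s:  A·s = s·A
Every term reduces to s·A.

Yes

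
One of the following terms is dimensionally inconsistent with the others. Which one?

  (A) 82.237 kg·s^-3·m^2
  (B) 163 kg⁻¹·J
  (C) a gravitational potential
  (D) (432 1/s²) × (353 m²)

In SI base units:
  (A) kg·m²·s⁻³
  (B) J·kg⁻¹ = N·m·kg⁻¹ = m²·s⁻²
  (C) [gravitational potential] = m²·s⁻²
  (D) [s⁻²] · [m²] = m²·s⁻²
All reduce to m²·s⁻² except (A), which is kg·m²·s⁻³.

(A)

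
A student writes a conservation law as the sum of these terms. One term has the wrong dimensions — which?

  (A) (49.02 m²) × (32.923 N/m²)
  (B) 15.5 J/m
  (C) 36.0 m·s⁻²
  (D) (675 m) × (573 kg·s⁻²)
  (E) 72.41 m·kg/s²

(C)

Reduce each to base SI dimensions:
  (A) [m²] · [kg·m⁻¹·s⁻²] = kg·m·s⁻²
  (B) J·m⁻¹ = N·m·m⁻¹ = kg·m·s⁻²
  (C) m·s⁻²
  (D) [m] · [kg·s⁻²] = kg·m·s⁻²
  (E) kg·m·s⁻²
All reduce to kg·m·s⁻² except (C), which is m·s⁻².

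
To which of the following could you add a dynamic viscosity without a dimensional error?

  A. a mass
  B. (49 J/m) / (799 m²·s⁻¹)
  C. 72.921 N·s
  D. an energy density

Reference: [dynamic viscosity] = kg·m⁻¹·s⁻¹.
Each option:
  A. [mass] = kg
  B. [kg·m·s⁻²] / [m²·s⁻¹] = kg·m⁻¹·s⁻¹  ← same
  C. N·s = kg·m·s⁻²·s = kg·m·s⁻¹
  D. [energy density] = kg·m⁻¹·s⁻²
Only B. matches kg·m⁻¹·s⁻¹.

B.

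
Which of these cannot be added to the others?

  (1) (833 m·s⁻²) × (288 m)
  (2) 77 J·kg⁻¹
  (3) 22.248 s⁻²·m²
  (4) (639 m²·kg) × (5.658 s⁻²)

(4)

Expand each in SI base units:
  (1) [m·s⁻²] · [m] = m²·s⁻²
  (2) J·kg⁻¹ = N·m·kg⁻¹ = m²·s⁻²
  (3) m²·s⁻²
  (4) [kg·m²] · [s⁻²] = kg·m²·s⁻²
All reduce to m²·s⁻² except (4), which is kg·m²·s⁻².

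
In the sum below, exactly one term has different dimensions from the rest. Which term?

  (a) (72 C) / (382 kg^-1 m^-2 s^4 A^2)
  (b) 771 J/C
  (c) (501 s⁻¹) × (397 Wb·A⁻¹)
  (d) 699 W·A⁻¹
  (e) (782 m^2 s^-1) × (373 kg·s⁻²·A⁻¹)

(c)

Expand each in SI base units:
  (a) [s·A] / [kg⁻¹·m⁻²·s⁴·A²] = kg·m²·s⁻³·A⁻¹
  (b) J·C⁻¹ = N·m·(s·A)⁻¹ = kg·m²·s⁻³·A⁻¹
  (c) [s⁻¹] · [kg·m²·s⁻²·A⁻²] = kg·m²·s⁻³·A⁻²
  (d) W·A⁻¹ = J·s⁻¹·A⁻¹ = kg·m²·s⁻³·A⁻¹
  (e) [m²·s⁻¹] · [kg·s⁻²·A⁻¹] = kg·m²·s⁻³·A⁻¹
All reduce to kg·m²·s⁻³·A⁻¹ except (c), which is kg·m²·s⁻³·A⁻².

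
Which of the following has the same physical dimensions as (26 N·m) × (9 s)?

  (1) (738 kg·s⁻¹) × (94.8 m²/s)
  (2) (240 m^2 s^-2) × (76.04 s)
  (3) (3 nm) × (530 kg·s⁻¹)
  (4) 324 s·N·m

Reference: [kg·m²·s⁻²] · [s] = kg·m²·s⁻¹.
Each option:
  (1) [kg·s⁻¹] · [m²·s⁻¹] = kg·m²·s⁻²
  (2) [m²·s⁻²] · [s] = m²·s⁻¹
  (3) [m] · [kg·s⁻¹] = kg·m·s⁻¹
  (4) N·m·s = kg·m·s⁻²·m·s = kg·m²·s⁻¹  ← same
Only (4) matches kg·m²·s⁻¹.

(4)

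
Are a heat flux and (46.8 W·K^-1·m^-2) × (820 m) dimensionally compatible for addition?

No

Work out the base dimensions of each:
  a heat flux:  [heat flux] = kg·s⁻³
  (46.8 W·K^-1·m^-2) × (820 m):  [kg·s⁻³·K⁻¹] · [m] = kg·m·s⁻³·K⁻¹
kg·s⁻³ ≠ kg·m·s⁻³·K⁻¹, so they cannot be added.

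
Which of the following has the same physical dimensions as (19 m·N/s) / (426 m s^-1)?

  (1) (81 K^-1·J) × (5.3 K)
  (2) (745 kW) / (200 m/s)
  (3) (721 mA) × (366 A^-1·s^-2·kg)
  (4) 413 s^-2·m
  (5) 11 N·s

Reference: [kg·m²·s⁻³] / [m·s⁻¹] = kg·m·s⁻².
Each option:
  (1) [kg·m²·s⁻²·K⁻¹] · [K] = kg·m²·s⁻²
  (2) [kg·m²·s⁻³] / [m·s⁻¹] = kg·m·s⁻²  ← same
  (3) [A] · [kg·s⁻²·A⁻¹] = kg·s⁻²
  (4) m·s⁻²
  (5) N·s = kg·m·s⁻²·s = kg·m·s⁻¹
Only (2) matches kg·m·s⁻².

(2)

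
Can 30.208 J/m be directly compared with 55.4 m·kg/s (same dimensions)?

Reduce each to base SI dimensions:
  30.208 J/m:  J·m⁻¹ = N·m·m⁻¹ = kg·m·s⁻²
  55.4 m·kg/s:  kg·m·s⁻¹
kg·m·s⁻² ≠ kg·m·s⁻¹, so they cannot be added.

No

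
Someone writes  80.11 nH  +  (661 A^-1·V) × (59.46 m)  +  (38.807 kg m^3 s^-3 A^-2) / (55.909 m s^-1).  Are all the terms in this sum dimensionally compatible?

Reduce each to base SI dimensions:
  80.11 nH:  H = V·s·A⁻¹ = kg·m²·s⁻²·A⁻²
  (661 A^-1·V) × (59.46 m):  [kg·m²·s⁻³·A⁻²] · [m] = kg·m³·s⁻³·A⁻²
  (38.807 kg m^3 s^-3 A^-2) / (55.909 m s^-1):  [kg·m³·s⁻³·A⁻²] / [m·s⁻¹] = kg·m²·s⁻²·A⁻²
The terms do not share a single dimension (kg·m²·s⁻²·A⁻² vs kg·m³·s⁻³·A⁻²).

No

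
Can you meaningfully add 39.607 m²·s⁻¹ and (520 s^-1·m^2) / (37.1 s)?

No

Work out the base dimensions of each:
  39.607 m²·s⁻¹:  m²·s⁻¹
  (520 s^-1·m^2) / (37.1 s):  [m²·s⁻¹] / [s] = m²·s⁻²
m²·s⁻¹ ≠ m²·s⁻², so they cannot be added.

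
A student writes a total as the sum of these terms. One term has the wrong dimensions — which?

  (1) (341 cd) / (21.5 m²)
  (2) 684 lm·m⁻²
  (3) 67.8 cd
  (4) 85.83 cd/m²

(3)

Work out the base dimensions of each:
  (1) [cd] / [m²] = m⁻²·cd
  (2) lm·m⁻² = cd·m⁻² = m⁻²·cd
  (3) cd
  (4) cd·m⁻² = m⁻²·cd
All reduce to m⁻²·cd except (3), which is cd.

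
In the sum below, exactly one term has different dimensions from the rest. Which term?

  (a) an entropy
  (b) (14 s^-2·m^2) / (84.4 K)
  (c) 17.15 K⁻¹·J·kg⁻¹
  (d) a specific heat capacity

(a)

Reduce each to base SI dimensions:
  (a) [entropy] = kg·m²·s⁻²·K⁻¹
  (b) [m²·s⁻²] / [K] = m²·s⁻²·K⁻¹
  (c) J·kg⁻¹·K⁻¹ = N·m·kg⁻¹·K⁻¹ = m²·s⁻²·K⁻¹
  (d) [specific heat capacity] = m²·s⁻²·K⁻¹
All reduce to m²·s⁻²·K⁻¹ except (a), which is kg·m²·s⁻²·K⁻¹.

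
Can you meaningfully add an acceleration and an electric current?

No

In SI base units:
  an acceleration:  [acceleration] = m·s⁻²
  an electric current:  [electric current] = A
m·s⁻² ≠ A, so they cannot be added.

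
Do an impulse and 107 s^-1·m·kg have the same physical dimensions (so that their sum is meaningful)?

Reduce each to base SI dimensions:
  an impulse:  [impulse] = kg·m·s⁻¹
  107 s^-1·m·kg:  kg·m·s⁻¹
Both are kg·m·s⁻¹, so they have the same dimensions and can be added.

Yes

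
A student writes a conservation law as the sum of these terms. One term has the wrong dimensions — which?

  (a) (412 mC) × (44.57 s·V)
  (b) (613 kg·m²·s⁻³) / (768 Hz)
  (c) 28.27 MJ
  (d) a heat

Dimensions:
  (a) [s·A] · [kg·m²·s⁻²·A⁻¹] = kg·m²·s⁻¹
  (b) [kg·m²·s⁻³] / [s⁻¹] = kg·m²·s⁻²
  (c) J = N·m = kg·m²·s⁻²
  (d) [heat] = kg·m²·s⁻²
All reduce to kg·m²·s⁻² except (a), which is kg·m²·s⁻¹.

(a)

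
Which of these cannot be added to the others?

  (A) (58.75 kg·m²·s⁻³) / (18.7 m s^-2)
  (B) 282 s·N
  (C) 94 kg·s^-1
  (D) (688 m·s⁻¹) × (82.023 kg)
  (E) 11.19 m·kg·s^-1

(C)

Reduce each to base SI dimensions:
  (A) [kg·m²·s⁻³] / [m·s⁻²] = kg·m·s⁻¹
  (B) N·s = kg·m·s⁻²·s = kg·m·s⁻¹
  (C) kg·s⁻¹
  (D) [m·s⁻¹] · [kg] = kg·m·s⁻¹
  (E) kg·m·s⁻¹
All reduce to kg·m·s⁻¹ except (C), which is kg·s⁻¹.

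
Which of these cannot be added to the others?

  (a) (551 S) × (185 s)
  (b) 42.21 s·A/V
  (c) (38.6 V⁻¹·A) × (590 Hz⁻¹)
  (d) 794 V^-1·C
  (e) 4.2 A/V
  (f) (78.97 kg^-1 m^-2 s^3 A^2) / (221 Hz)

(e)

Reduce each to base SI dimensions:
  (a) [kg⁻¹·m⁻²·s³·A²] · [s] = kg⁻¹·m⁻²·s⁴·A²
  (b) A·s·V⁻¹ = A·s·(J·C⁻¹)⁻¹ = kg⁻¹·m⁻²·s⁴·A²
  (c) [kg⁻¹·m⁻²·s³·A²] · [s] = kg⁻¹·m⁻²·s⁴·A²
  (d) C·V⁻¹ = s·A·(J·C⁻¹)⁻¹ = kg⁻¹·m⁻²·s⁴·A²
  (e) A·V⁻¹ = A·(J·C⁻¹)⁻¹ = kg⁻¹·m⁻²·s³·A²
  (f) [kg⁻¹·m⁻²·s³·A²] / [s⁻¹] = kg⁻¹·m⁻²·s⁴·A²
All reduce to kg⁻¹·m⁻²·s⁴·A² except (e), which is kg⁻¹·m⁻²·s³·A².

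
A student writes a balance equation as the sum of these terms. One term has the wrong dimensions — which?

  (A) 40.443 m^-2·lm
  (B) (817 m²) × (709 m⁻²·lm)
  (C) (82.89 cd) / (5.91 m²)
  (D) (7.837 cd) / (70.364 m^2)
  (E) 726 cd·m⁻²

Expand each in SI base units:
  (A) lm·m⁻² = cd·m⁻² = m⁻²·cd
  (B) [m²] · [m⁻²·cd] = cd
  (C) [cd] / [m²] = m⁻²·cd
  (D) [cd] / [m²] = m⁻²·cd
  (E) cd·m⁻² = m⁻²·cd
All reduce to m⁻²·cd except (B), which is cd.

(B)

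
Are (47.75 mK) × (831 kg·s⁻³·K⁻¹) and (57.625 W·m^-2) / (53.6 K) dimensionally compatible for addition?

No

In SI base units:
  (47.75 mK) × (831 kg·s⁻³·K⁻¹):  [K] · [kg·s⁻³·K⁻¹] = kg·s⁻³
  (57.625 W·m^-2) / (53.6 K):  [kg·s⁻³] / [K] = kg·s⁻³·K⁻¹
kg·s⁻³ ≠ kg·s⁻³·K⁻¹, so they cannot be added.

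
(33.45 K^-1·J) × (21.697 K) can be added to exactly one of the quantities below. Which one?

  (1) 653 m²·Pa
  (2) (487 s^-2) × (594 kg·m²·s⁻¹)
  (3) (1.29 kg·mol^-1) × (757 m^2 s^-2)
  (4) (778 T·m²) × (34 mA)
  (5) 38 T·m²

Reference: [kg·m²·s⁻²·K⁻¹] · [K] = kg·m²·s⁻².
Each option:
  (1) Pa·m² = N·m⁻²·m² = kg·m·s⁻²
  (2) [s⁻²] · [kg·m²·s⁻¹] = kg·m²·s⁻³
  (3) [kg·mol⁻¹] · [m²·s⁻²] = kg·m²·s⁻²·mol⁻¹
  (4) [kg·m²·s⁻²·A⁻¹] · [A] = kg·m²·s⁻²  ← same
  (5) T·m² = Wb·m⁻²·m² = kg·m²·s⁻²·A⁻¹
Only (4) matches kg·m²·s⁻².

(4)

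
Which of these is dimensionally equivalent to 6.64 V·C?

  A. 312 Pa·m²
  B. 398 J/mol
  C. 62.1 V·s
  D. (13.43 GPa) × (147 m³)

D.

Reference: C·V = s·A·J·C⁻¹ = kg·m²·s⁻².
Each option:
  A. Pa·m² = N·m⁻²·m² = kg·m·s⁻²
  B. J·mol⁻¹ = N·m·mol⁻¹ = kg·m²·s⁻²·mol⁻¹
  C. V·s = J·C⁻¹·s = kg·m²·s⁻²·A⁻¹
  D. [kg·m⁻¹·s⁻²] · [m³] = kg·m²·s⁻²  ← same
Only D. matches kg·m²·s⁻².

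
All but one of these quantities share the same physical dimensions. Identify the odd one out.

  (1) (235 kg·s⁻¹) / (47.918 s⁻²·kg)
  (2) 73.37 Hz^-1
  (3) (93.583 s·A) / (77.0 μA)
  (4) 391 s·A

Dimensions:
  (1) [kg·s⁻¹] / [kg·s⁻²] = s
  (2) Hz⁻¹ = (s⁻¹)⁻¹ = s
  (3) [s·A] / [A] = s
  (4) A·s = s·A
All reduce to s except (4), which is s·A.

(4)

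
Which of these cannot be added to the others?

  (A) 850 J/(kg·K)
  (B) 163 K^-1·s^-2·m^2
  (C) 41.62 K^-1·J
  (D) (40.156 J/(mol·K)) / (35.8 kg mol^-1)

(C)

In SI base units:
  (A) J·kg⁻¹·K⁻¹ = N·m·kg⁻¹·K⁻¹ = m²·s⁻²·K⁻¹
  (B) m²·s⁻²·K⁻¹
  (C) J·K⁻¹ = N·m·K⁻¹ = kg·m²·s⁻²·K⁻¹
  (D) [kg·m²·s⁻²·K⁻¹·mol⁻¹] / [kg·mol⁻¹] = m²·s⁻²·K⁻¹
All reduce to m²·s⁻²·K⁻¹ except (C), which is kg·m²·s⁻²·K⁻¹.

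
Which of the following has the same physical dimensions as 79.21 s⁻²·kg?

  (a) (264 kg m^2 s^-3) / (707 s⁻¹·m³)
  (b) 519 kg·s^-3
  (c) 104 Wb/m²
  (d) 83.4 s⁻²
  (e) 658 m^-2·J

(e)

Reference: kg·s⁻².
Each option:
  (a) [kg·m²·s⁻³] / [m³·s⁻¹] = kg·m⁻¹·s⁻²
  (b) kg·s⁻³
  (c) Wb·m⁻² = V·s·m⁻² = kg·s⁻²·A⁻¹
  (d) s⁻²
  (e) J·m⁻² = N·m·m⁻² = kg·s⁻²  ← same
Only (e) matches kg·s⁻².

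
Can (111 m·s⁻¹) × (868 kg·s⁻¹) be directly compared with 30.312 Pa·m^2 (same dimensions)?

Yes

Expand each in SI base units:
  (111 m·s⁻¹) × (868 kg·s⁻¹):  [m·s⁻¹] · [kg·s⁻¹] = kg·m·s⁻²
  30.312 Pa·m^2:  Pa·m² = N·m⁻²·m² = kg·m·s⁻²
Both are kg·m·s⁻², so they have the same dimensions and can be added.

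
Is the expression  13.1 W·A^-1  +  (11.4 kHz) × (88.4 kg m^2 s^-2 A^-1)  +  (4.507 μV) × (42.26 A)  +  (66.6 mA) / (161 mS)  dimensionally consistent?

No

Expand each in SI base units:
  13.1 W·A^-1:  W·A⁻¹ = J·s⁻¹·A⁻¹ = kg·m²·s⁻³·A⁻¹
  (11.4 kHz) × (88.4 kg m^2 s^-2 A^-1):  [s⁻¹] · [kg·m²·s⁻²·A⁻¹] = kg·m²·s⁻³·A⁻¹
  (4.507 μV) × (42.26 A):  [kg·m²·s⁻³·A⁻¹] · [A] = kg·m²·s⁻³
  (66.6 mA) / (161 mS):  [A] / [kg⁻¹·m⁻²·s³·A²] = kg·m²·s⁻³·A⁻¹
The terms do not share a single dimension (kg·m²·s⁻³ vs kg·m²·s⁻³·A⁻¹).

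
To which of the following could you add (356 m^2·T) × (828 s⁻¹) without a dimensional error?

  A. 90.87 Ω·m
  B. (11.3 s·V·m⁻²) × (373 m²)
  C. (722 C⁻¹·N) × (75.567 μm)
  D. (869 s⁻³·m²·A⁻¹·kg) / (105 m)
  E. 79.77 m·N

Reference: [kg·m²·s⁻²·A⁻¹] · [s⁻¹] = kg·m²·s⁻³·A⁻¹.
Each option:
  A. Ω·m = V·A⁻¹·m = kg·m³·s⁻³·A⁻²
  B. [kg·s⁻²·A⁻¹] · [m²] = kg·m²·s⁻²·A⁻¹
  C. [kg·m·s⁻³·A⁻¹] · [m] = kg·m²·s⁻³·A⁻¹  ← same
  D. [kg·m²·s⁻³·A⁻¹] / [m] = kg·m·s⁻³·A⁻¹
  E. N·m = kg·m·s⁻²·m = kg·m²·s⁻²
Only C. matches kg·m²·s⁻³·A⁻¹.

C.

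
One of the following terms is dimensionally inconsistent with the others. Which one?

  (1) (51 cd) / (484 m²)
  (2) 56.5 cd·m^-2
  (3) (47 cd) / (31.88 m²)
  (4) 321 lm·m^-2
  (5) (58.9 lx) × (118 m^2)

Dimensions:
  (1) [cd] / [m²] = m⁻²·cd
  (2) cd·m⁻² = m⁻²·cd
  (3) [cd] / [m²] = m⁻²·cd
  (4) lm·m⁻² = cd·m⁻² = m⁻²·cd
  (5) [m⁻²·cd] · [m²] = cd
All reduce to m⁻²·cd except (5), which is cd.

(5)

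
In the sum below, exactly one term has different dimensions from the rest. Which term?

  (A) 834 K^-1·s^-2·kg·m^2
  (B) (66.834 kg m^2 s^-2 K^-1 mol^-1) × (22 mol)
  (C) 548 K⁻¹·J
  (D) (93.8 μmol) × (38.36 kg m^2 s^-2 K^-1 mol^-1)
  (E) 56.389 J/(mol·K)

(E)

In SI base units:
  (A) kg·m²·s⁻²·K⁻¹
  (B) [kg·m²·s⁻²·K⁻¹·mol⁻¹] · [mol] = kg·m²·s⁻²·K⁻¹
  (C) J·K⁻¹ = N·m·K⁻¹ = kg·m²·s⁻²·K⁻¹
  (D) [mol] · [kg·m²·s⁻²·K⁻¹·mol⁻¹] = kg·m²·s⁻²·K⁻¹
  (E) J·mol⁻¹·K⁻¹ = N·m·mol⁻¹·K⁻¹ = kg·m²·s⁻²·K⁻¹·mol⁻¹
All reduce to kg·m²·s⁻²·K⁻¹ except (E), which is kg·m²·s⁻²·K⁻¹·mol⁻¹.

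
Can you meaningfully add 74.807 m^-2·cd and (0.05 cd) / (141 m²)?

Yes

Reduce each to base SI dimensions:
  74.807 m^-2·cd:  cd·m⁻² = m⁻²·cd
  (0.05 cd) / (141 m²):  [cd] / [m²] = m⁻²·cd
Both are m⁻²·cd, so they have the same dimensions and can be added.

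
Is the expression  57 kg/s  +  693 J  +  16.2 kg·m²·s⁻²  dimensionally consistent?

Work out the base dimensions of each:
  57 kg/s:  kg·s⁻¹
  693 J:  J = N·m = kg·m²·s⁻²
  16.2 kg·m²·s⁻²:  kg·m²·s⁻²
The terms do not share a single dimension (kg·m²·s⁻² vs kg·s⁻¹).

No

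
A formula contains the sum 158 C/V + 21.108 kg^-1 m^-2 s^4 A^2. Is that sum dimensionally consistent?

Yes

Work out the base dimensions of each:
  158 C/V:  C·V⁻¹ = s·A·(J·C⁻¹)⁻¹ = kg⁻¹·m⁻²·s⁴·A²
  21.108 kg^-1 m^-2 s^4 A^2:  kg⁻¹·m⁻²·s⁴·A²
Both are kg⁻¹·m⁻²·s⁴·A², so they have the same dimensions and can be added.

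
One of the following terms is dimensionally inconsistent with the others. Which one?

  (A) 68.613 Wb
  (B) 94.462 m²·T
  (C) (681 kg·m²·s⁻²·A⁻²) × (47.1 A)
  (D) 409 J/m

Dimensions:
  (A) Wb = V·s = kg·m²·s⁻²·A⁻¹
  (B) T·m² = Wb·m⁻²·m² = kg·m²·s⁻²·A⁻¹
  (C) [kg·m²·s⁻²·A⁻²] · [A] = kg·m²·s⁻²·A⁻¹
  (D) J·m⁻¹ = N·m·m⁻¹ = kg·m·s⁻²
All reduce to kg·m²·s⁻²·A⁻¹ except (D), which is kg·m·s⁻².

(D)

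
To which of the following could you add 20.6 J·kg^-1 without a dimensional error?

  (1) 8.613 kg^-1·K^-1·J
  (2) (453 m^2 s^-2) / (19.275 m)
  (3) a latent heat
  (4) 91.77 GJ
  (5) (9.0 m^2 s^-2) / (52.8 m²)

(3)

Reference: J·kg⁻¹ = N·m·kg⁻¹ = m²·s⁻².
Each option:
  (1) J·kg⁻¹·K⁻¹ = N·m·kg⁻¹·K⁻¹ = m²·s⁻²·K⁻¹
  (2) [m²·s⁻²] / [m] = m·s⁻²
  (3) [latent heat] = m²·s⁻²  ← same
  (4) J = N·m = kg·m²·s⁻²
  (5) [m²·s⁻²] / [m²] = s⁻²
Only (3) matches m²·s⁻².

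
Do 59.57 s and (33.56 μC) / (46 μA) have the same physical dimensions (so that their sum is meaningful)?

Yes

In SI base units:
  59.57 s:  s
  (33.56 μC) / (46 μA):  [s·A] / [A] = s
Both are s, so they have the same dimensions and can be added.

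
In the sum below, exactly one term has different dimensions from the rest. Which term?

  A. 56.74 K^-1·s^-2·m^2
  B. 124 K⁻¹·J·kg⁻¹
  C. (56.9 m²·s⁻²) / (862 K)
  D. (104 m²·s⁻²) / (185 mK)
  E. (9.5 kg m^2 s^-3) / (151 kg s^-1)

E.

Reduce each to base SI dimensions:
  A. m²·s⁻²·K⁻¹
  B. J·kg⁻¹·K⁻¹ = N·m·kg⁻¹·K⁻¹ = m²·s⁻²·K⁻¹
  C. [m²·s⁻²] / [K] = m²·s⁻²·K⁻¹
  D. [m²·s⁻²] / [K] = m²·s⁻²·K⁻¹
  E. [kg·m²·s⁻³] / [kg·s⁻¹] = m²·s⁻²
All reduce to m²·s⁻²·K⁻¹ except E., which is m²·s⁻².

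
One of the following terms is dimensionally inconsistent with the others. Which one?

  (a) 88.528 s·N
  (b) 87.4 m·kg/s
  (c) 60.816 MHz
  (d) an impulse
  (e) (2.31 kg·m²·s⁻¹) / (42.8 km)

(c)

Work out the base dimensions of each:
  (a) N·s = kg·m·s⁻²·s = kg·m·s⁻¹
  (b) kg·m·s⁻¹
  (c) Hz = s⁻¹
  (d) [impulse] = kg·m·s⁻¹
  (e) [kg·m²·s⁻¹] / [m] = kg·m·s⁻¹
All reduce to kg·m·s⁻¹ except (c), which is s⁻¹.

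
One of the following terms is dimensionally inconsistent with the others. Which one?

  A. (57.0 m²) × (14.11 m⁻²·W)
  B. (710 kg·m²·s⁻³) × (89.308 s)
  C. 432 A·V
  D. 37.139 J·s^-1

Dimensions:
  A. [m²] · [kg·s⁻³] = kg·m²·s⁻³
  B. [kg·m²·s⁻³] · [s] = kg·m²·s⁻²
  C. V·A = J·C⁻¹·A = kg·m²·s⁻³
  D. J·s⁻¹ = N·m·s⁻¹ = kg·m²·s⁻³
All reduce to kg·m²·s⁻³ except B., which is kg·m²·s⁻².

B.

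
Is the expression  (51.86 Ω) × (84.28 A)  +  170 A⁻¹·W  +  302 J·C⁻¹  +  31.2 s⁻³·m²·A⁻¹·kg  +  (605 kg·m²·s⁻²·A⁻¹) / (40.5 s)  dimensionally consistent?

Dimensions:
  (51.86 Ω) × (84.28 A):  [kg·m²·s⁻³·A⁻²] · [A] = kg·m²·s⁻³·A⁻¹
  170 A⁻¹·W:  W·A⁻¹ = J·s⁻¹·A⁻¹ = kg·m²·s⁻³·A⁻¹
  302 J·C⁻¹:  J·C⁻¹ = N·m·(s·A)⁻¹ = kg·m²·s⁻³·A⁻¹
  31.2 s⁻³·m²·A⁻¹·kg:  kg·m²·s⁻³·A⁻¹
  (605 kg·m²·s⁻²·A⁻¹) / (40.5 s):  [kg·m²·s⁻²·A⁻¹] / [s] = kg·m²·s⁻³·A⁻¹
Every term reduces to kg·m²·s⁻³·A⁻¹.

Yes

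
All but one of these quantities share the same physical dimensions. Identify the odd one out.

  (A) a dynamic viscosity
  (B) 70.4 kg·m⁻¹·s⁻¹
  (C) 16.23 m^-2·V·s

Work out the base dimensions of each:
  (A) [dynamic viscosity] = kg·m⁻¹·s⁻¹
  (B) kg·m⁻¹·s⁻¹
  (C) V·s·m⁻² = J·C⁻¹·s·m⁻² = kg·s⁻²·A⁻¹
All reduce to kg·m⁻¹·s⁻¹ except (C), which is kg·s⁻²·A⁻¹.

(C)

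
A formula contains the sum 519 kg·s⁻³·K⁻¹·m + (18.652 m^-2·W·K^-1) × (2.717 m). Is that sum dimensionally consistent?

Yes

Work out the base dimensions of each:
  519 kg·s⁻³·K⁻¹·m:  kg·m·s⁻³·K⁻¹
  (18.652 m^-2·W·K^-1) × (2.717 m):  [kg·s⁻³·K⁻¹] · [m] = kg·m·s⁻³·K⁻¹
Both are kg·m·s⁻³·K⁻¹, so they have the same dimensions and can be added.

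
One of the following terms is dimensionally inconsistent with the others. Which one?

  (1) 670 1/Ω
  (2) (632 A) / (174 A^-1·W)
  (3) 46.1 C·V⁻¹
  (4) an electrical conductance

(3)

Dimensions:
  (1) Ω⁻¹ = (V·A⁻¹)⁻¹ = kg⁻¹·m⁻²·s³·A²
  (2) [A] / [kg·m²·s⁻³·A⁻¹] = kg⁻¹·m⁻²·s³·A²
  (3) C·V⁻¹ = s·A·(J·C⁻¹)⁻¹ = kg⁻¹·m⁻²·s⁴·A²
  (4) [electrical conductance] = kg⁻¹·m⁻²·s³·A²
All reduce to kg⁻¹·m⁻²·s³·A² except (3), which is kg⁻¹·m⁻²·s⁴·A².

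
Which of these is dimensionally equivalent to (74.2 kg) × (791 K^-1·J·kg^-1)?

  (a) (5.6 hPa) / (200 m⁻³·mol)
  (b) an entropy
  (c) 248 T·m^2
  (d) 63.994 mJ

Reference: [kg] · [m²·s⁻²·K⁻¹] = kg·m²·s⁻²·K⁻¹.
Each option:
  (a) [kg·m⁻¹·s⁻²] / [m⁻³·mol] = kg·m²·s⁻²·mol⁻¹
  (b) [entropy] = kg·m²·s⁻²·K⁻¹  ← same
  (c) T·m² = Wb·m⁻²·m² = kg·m²·s⁻²·A⁻¹
  (d) J = N·m = kg·m²·s⁻²
Only (b) matches kg·m²·s⁻²·K⁻¹.

(b)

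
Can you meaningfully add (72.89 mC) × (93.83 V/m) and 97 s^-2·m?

Work out the base dimensions of each:
  (72.89 mC) × (93.83 V/m):  [s·A] · [kg·m·s⁻³·A⁻¹] = kg·m·s⁻²
  97 s^-2·m:  m·s⁻²
kg·m·s⁻² ≠ m·s⁻², so they cannot be added.

No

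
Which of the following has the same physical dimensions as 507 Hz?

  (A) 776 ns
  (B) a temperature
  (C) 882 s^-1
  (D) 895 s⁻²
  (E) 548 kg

Reference: Hz = s⁻¹.
Each option:
  (A) s
  (B) [temperature] = K
  (C) s⁻¹  ← same
  (D) s⁻²
  (E) kg
Only (C) matches s⁻¹.

(C)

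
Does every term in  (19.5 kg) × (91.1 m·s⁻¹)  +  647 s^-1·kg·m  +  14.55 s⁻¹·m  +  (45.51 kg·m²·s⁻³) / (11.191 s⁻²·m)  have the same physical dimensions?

Reduce each to base SI dimensions:
  (19.5 kg) × (91.1 m·s⁻¹):  [kg] · [m·s⁻¹] = kg·m·s⁻¹
  647 s^-1·kg·m:  kg·m·s⁻¹
  14.55 s⁻¹·m:  m·s⁻¹
  (45.51 kg·m²·s⁻³) / (11.191 s⁻²·m):  [kg·m²·s⁻³] / [m·s⁻²] = kg·m·s⁻¹
The terms do not share a single dimension (kg·m·s⁻¹ vs m·s⁻¹).

No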